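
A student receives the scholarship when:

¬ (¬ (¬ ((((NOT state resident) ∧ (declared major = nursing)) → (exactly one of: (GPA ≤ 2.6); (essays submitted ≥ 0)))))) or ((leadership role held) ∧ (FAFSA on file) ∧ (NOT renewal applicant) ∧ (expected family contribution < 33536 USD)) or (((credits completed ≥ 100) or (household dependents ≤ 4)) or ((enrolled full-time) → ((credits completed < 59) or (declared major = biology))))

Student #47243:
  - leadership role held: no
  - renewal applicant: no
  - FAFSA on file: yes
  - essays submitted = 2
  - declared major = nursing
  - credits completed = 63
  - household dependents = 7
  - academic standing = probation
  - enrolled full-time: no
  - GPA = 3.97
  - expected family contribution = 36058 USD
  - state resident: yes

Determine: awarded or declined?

Atomic conditions:
  NOT state resident: yes → false
  declared major = nursing: nursing == nursing is true
  GPA ≤ 2.6: 3.97 ≤ 2.6 is false
  essays submitted ≥ 0: 2 ≥ 0 is true
  leadership role held: no → false
  FAFSA on file: yes → true
  NOT renewal applicant: no → true
  expected family contribution < 33536 USD: 36058 < 33536 is false
  credits completed ≥ 100: 63 ≥ 100 is false
  household dependents ≤ 4: 7 ≤ 4 is false
  enrolled full-time: no → false
  credits completed < 59: 63 < 59 is false
  declared major = biology: nursing == biology is false
Combine:
[1.1.1.1.1] false AND true = false
[1.1.1.1.2] exactly-one(false, true) = true
[1.1.1.1] false → true (antecedent false ⇒ implication holds) = true
[1.1.1] NOT true = false
[1.1] NOT false = true
[1] NOT true = false
[2] false AND true AND true AND false = false
[3.1] false OR false = false
[3.2.2] false OR false = false
[3.2] false → false (antecedent false ⇒ implication holds) = true
[3] false OR true = true
[root] false OR false OR true = true
Overall: true → awarded

Awarded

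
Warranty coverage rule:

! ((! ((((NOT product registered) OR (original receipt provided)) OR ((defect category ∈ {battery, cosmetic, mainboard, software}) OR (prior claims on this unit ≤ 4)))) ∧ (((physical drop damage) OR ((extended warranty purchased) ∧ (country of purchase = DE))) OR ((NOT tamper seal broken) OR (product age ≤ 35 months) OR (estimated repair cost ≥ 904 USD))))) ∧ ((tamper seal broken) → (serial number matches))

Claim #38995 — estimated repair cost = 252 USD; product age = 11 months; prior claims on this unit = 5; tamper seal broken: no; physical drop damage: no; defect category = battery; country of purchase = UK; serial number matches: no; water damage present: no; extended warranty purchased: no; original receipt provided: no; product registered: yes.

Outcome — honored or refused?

Atomic conditions:
  NOT product registered: yes → false
  original receipt provided: no → false
  defect category ∈ {battery, cosmetic, mainboard, software}: battery is in the set → true
  prior claims on this unit ≤ 4: 5 ≤ 4 is false
  physical drop damage: no → false
  extended warranty purchased: no → false
  country of purchase = DE: UK == DE is false
  NOT tamper seal broken: no → true
  product age ≤ 35 months: 11 ≤ 35 is true
  estimated repair cost ≥ 904 USD: 252 ≥ 904 is false
  tamper seal broken: no → false
  serial number matches: no → false
Combine:
[1.1.1.1.1] false OR false = false
[1.1.1.1.2] true OR false = true
[1.1.1.1] false OR true = true
[1.1.1] NOT true = false
[1.1.2.1.2] false AND false = false
[1.1.2.1] false OR false = false
[1.1.2.2] true OR true OR false = true
[1.1.2] false OR true = true
[1.1] false AND true = false
[1] NOT false = true
[2] false → false (antecedent false ⇒ implication holds) = true
[root] true AND true = true
Overall: true → honored

Honored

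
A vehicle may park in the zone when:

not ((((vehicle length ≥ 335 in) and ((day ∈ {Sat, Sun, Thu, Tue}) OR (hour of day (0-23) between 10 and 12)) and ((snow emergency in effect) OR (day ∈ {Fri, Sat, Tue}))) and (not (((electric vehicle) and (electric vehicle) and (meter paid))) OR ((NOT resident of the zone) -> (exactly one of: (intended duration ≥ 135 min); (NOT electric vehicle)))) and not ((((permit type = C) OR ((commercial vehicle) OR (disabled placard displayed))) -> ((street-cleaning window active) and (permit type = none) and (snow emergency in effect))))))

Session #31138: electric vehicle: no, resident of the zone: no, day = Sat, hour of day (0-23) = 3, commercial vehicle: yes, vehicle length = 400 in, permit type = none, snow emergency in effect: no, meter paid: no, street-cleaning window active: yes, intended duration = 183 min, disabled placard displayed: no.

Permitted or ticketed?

Atomic conditions:
  vehicle length ≥ 335 in: 400 ≥ 335 is true
  day ∈ {Sat, Sun, Thu, Tue}: Sat is in the set → true
  hour of day (0-23) between 10 and 12: 3 in [10, 12] is false
  snow emergency in effect: no → false
  day ∈ {Fri, Sat, Tue}: Sat is in the set → true
  electric vehicle: no → false
  meter paid: no → false
  NOT resident of the zone: no → true
  intended duration ≥ 135 min: 183 ≥ 135 is true
  NOT electric vehicle: no → true
  permit type = C: none == C is false
  commercial vehicle: yes → true
  disabled placard displayed: no → false
  street-cleaning window active: yes → true
  permit type = none: none == none is true
Combine:
[1.1.2] true OR false = true
[1.1.3] false OR true = true
[1.1] true AND true AND true = true
[1.2.1.1] false AND false AND false = false
[1.2.1] NOT false = true
[1.2.2.2] exactly-one(true, true) = false
[1.2.2] true → false = false
[1.2] true OR false = true
[1.3.1.1.2] true OR false = true
[1.3.1.1] false OR true = true
[1.3.1.2] true AND true AND false = false
[1.3.1] true → false = false
[1.3] NOT false = true
[1] true AND true AND true = true
[root] NOT true = false
Overall: false → ticketed

Ticketed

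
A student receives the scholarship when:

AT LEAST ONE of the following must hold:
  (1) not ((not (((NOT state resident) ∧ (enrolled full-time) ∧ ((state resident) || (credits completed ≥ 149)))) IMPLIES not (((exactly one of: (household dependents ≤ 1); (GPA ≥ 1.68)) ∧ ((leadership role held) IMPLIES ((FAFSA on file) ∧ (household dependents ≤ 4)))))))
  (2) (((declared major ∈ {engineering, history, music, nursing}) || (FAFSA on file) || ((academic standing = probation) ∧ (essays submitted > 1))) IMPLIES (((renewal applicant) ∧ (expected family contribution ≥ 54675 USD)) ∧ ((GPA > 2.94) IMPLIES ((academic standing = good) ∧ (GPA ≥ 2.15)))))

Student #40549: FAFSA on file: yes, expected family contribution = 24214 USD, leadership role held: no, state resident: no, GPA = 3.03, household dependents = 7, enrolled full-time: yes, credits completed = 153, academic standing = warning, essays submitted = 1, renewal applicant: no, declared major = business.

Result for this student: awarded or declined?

Atomic conditions:
  NOT state resident: no → true
  enrolled full-time: yes → true
  state resident: no → false
  credits completed ≥ 149: 153 ≥ 149 is true
  household dependents ≤ 1: 7 ≤ 1 is false
  GPA ≥ 1.68: 3.03 ≥ 1.68 is true
  leadership role held: no → false
  FAFSA on file: yes → true
  household dependents ≤ 4: 7 ≤ 4 is false
  declared major ∈ {engineering, history, music, nursing}: business is not in the set → false
  academic standing = probation: warning == probation is false
  essays submitted > 1: 1 > 1 is false
  renewal applicant: no → false
  expected family contribution ≥ 54675 USD: 24214 ≥ 54675 is false
  GPA > 2.94: 3.03 > 2.94 is true
  academic standing = good: warning == good is false
  GPA ≥ 2.15: 3.03 ≥ 2.15 is true
Combine:
[1.1.1.1.3] false OR true = true
[1.1.1.1] true AND true AND true = true
[1.1.1] NOT true = false
[1.1.2.1.1] exactly-one(false, true) = true
[1.1.2.1.2.2] true AND false = false
[1.1.2.1.2] false → false (antecedent false ⇒ implication holds) = true
[1.1.2.1] true AND true = true
[1.1.2] NOT true = false
[1.1] false → false (antecedent false ⇒ implication holds) = true
[1] NOT true = false
[2.1.3] false AND false = false
[2.1] false OR true OR false = true
[2.2.1] false AND false = false
[2.2.2.2] false AND true = false
[2.2.2] true → false = false
[2.2] false AND false = false
[2] true → false = false
[root] false OR false = false
Overall: false → declined

Declined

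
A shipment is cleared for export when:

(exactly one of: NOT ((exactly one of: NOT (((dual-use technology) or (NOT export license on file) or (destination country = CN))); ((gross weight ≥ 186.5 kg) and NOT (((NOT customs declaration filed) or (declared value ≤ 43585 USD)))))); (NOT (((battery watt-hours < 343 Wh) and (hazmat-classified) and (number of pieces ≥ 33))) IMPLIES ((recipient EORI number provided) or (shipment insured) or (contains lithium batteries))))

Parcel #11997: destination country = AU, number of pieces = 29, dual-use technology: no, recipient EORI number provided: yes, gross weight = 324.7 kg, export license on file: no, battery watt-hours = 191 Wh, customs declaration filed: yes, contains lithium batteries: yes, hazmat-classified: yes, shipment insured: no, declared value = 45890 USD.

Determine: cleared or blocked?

Atomic conditions:
  dual-use technology: no → false
  NOT export license on file: no → true
  destination country = CN: AU == CN is false
  gross weight ≥ 186.5 kg: 324.7 ≥ 186.5 is true
  NOT customs declaration filed: yes → false
  declared value ≤ 43585 USD: 45890 ≤ 43585 is false
  battery watt-hours < 343 Wh: 191 < 343 is true
  hazmat-classified: yes → true
  number of pieces ≥ 33: 29 ≥ 33 is false
  recipient EORI number provided: yes → true
  shipment insured: no → false
  contains lithium batteries: yes → true
Combine:
[1.1.1.1] false OR true OR false = true
[1.1.1] NOT true = false
[1.1.2.2.1] false OR false = false
[1.1.2.2] NOT false = true
[1.1.2] true AND true = true
[1.1] exactly-one(false, true) = true
[1] NOT true = false
[2.1.1] true AND true AND false = false
[2.1] NOT false = true
[2.2] true OR false OR true = true
[2] true → true = true
[root] exactly-one(false, true) = true
Overall: true → cleared

Cleared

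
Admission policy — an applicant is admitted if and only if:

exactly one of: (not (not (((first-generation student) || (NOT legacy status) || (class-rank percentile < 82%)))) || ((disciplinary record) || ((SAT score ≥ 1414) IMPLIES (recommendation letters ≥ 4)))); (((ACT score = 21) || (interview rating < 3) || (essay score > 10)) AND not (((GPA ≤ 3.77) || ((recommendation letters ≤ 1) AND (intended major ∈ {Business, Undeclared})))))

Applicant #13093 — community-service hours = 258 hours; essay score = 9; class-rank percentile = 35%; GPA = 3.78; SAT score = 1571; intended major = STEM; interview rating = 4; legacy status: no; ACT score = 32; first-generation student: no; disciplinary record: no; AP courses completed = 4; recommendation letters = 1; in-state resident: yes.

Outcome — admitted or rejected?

Atomic conditions:
  first-generation student: no → false
  NOT legacy status: no → true
  class-rank percentile < 82%: 35 < 82 is true
  disciplinary record: no → false
  SAT score ≥ 1414: 1571 ≥ 1414 is true
  recommendation letters ≥ 4: 1 ≥ 4 is false
  ACT score = 21: 32 == 21 is false
  interview rating < 3: 4 < 3 is false
  essay score > 10: 9 > 10 is false
  GPA ≤ 3.77: 3.78 ≤ 3.77 is false
  recommendation letters ≤ 1: 1 ≤ 1 is true
  intended major ∈ {Business, Undeclared}: STEM is not in the set → false
Combine:
[1.1.1.1] false OR true OR true = true
[1.1.1] NOT true = false
[1.1] NOT false = true
[1.2.2] true → false = false
[1.2] false OR false = false
[1] true OR false = true
[2.1] false OR false OR false = false
[2.2.1.2] true AND false = false
[2.2.1] false OR false = false
[2.2] NOT false = true
[2] false AND true = false
[root] exactly-one(true, false) = true
Overall: true → admitted

Admitted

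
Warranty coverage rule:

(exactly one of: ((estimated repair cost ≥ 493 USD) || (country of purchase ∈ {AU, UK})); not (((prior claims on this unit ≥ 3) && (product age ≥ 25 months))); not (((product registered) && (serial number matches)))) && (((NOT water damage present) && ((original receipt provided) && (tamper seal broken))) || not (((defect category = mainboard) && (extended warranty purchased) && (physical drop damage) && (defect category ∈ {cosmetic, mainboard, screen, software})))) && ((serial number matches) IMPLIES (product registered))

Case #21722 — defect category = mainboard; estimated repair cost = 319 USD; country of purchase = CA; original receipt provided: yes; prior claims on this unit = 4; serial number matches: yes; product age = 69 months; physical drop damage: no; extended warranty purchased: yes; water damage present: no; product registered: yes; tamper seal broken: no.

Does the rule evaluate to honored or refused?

Refused

Atomic conditions:
  estimated repair cost ≥ 493 USD: 319 ≥ 493 is false
  country of purchase ∈ {AU, UK}: CA is not in the set → false
  prior claims on this unit ≥ 3: 4 ≥ 3 is true
  product age ≥ 25 months: 69 ≥ 25 is true
  product registered: yes → true
  serial number matches: yes → true
  NOT water damage present: no → true
  original receipt provided: yes → true
  tamper seal broken: no → false
  defect category = mainboard: mainboard == mainboard is true
  extended warranty purchased: yes → true
  physical drop damage: no → false
  defect category ∈ {cosmetic, mainboard, screen, software}: mainboard is in the set → true
Combine:
[1.1] false OR false = false
[1.2.1] true AND true = true
[1.2] NOT true = false
[1.3.1] true AND true = true
[1.3] NOT true = false
[1] exactly-one(false, false, false) = false
[2.1.2] true AND false = false
[2.1] true AND false = false
[2.2.1] true AND true AND false AND true = false
[2.2] NOT false = true
[2] false OR true = true
[3] true → true = true
[root] false AND true AND true = false
Overall: false → refused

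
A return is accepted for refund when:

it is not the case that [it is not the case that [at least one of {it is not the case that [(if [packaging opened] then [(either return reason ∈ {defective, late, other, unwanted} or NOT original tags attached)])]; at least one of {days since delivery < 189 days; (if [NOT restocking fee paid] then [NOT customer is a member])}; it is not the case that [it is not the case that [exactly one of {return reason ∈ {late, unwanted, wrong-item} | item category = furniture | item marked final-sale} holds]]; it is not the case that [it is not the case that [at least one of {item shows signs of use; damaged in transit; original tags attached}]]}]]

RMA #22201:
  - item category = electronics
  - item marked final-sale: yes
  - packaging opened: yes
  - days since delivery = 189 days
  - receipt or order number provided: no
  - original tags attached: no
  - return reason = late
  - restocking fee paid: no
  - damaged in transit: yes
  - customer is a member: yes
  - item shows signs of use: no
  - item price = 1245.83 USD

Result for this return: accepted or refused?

Accepted

Atomic conditions:
  packaging opened: yes → true
  return reason ∈ {defective, late, other, unwanted}: late is in the set → true
  NOT original tags attached: no → true
  days since delivery < 189 days: 189 < 189 is false
  NOT restocking fee paid: no → true
  NOT customer is a member: yes → false
  return reason ∈ {late, unwanted, wrong-item}: late is in the set → true
  item category = furniture: electronics == furniture is false
  item marked final-sale: yes → true
  item shows signs of use: no → false
  damaged in transit: yes → true
  original tags attached: no → false
Combine:
[1.1.1.1.2] true OR true = true
[1.1.1.1] true → true = true
[1.1.1] NOT true = false
[1.1.2.2] true → false = false
[1.1.2] false OR false = false
[1.1.3.1.1] exactly-one(true, false, true) = false
[1.1.3.1] NOT false = true
[1.1.3] NOT true = false
[1.1.4.1.1] false OR true OR false = true
[1.1.4.1] NOT true = false
[1.1.4] NOT false = true
[1.1] false OR false OR false OR true = true
[1] NOT true = false
[root] NOT false = true
Overall: true → accepted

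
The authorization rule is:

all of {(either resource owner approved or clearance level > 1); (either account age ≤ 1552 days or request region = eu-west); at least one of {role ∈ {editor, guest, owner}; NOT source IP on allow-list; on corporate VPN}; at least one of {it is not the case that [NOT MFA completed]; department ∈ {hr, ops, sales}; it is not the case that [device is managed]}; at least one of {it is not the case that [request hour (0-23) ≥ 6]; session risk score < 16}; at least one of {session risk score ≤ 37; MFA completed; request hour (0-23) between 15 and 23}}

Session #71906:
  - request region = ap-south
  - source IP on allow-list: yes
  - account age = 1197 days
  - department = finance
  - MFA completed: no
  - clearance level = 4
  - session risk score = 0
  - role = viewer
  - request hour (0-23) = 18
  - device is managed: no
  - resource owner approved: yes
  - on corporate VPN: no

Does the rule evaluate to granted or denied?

Denied

Atomic conditions:
  resource owner approved: yes → true
  clearance level > 1: 4 > 1 is true
  account age ≤ 1552 days: 1197 ≤ 1552 is true
  request region = eu-west: ap-south == eu-west is false
  role ∈ {editor, guest, owner}: viewer is not in the set → false
  NOT source IP on allow-list: yes → false
  on corporate VPN: no → false
  NOT MFA completed: no → true
  department ∈ {hr, ops, sales}: finance is not in the set → false
  device is managed: no → false
  request hour (0-23) ≥ 6: 18 ≥ 6 is true
  session risk score < 16: 0 < 16 is true
  session risk score ≤ 37: 0 ≤ 37 is true
  MFA completed: no → false
  request hour (0-23) between 15 and 23: 18 in [15, 23] is true
Combine:
[1] true OR true = true
[2] true OR false = true
[3] false OR false OR false = false
[4.1] NOT true = false
[4.3] NOT false = true
[4] false OR false OR true = true
[5.1] NOT true = false
[5] false OR true = true
[6] true OR false OR true = true
[root] true AND true AND false AND true AND true AND true = false
Overall: false → denied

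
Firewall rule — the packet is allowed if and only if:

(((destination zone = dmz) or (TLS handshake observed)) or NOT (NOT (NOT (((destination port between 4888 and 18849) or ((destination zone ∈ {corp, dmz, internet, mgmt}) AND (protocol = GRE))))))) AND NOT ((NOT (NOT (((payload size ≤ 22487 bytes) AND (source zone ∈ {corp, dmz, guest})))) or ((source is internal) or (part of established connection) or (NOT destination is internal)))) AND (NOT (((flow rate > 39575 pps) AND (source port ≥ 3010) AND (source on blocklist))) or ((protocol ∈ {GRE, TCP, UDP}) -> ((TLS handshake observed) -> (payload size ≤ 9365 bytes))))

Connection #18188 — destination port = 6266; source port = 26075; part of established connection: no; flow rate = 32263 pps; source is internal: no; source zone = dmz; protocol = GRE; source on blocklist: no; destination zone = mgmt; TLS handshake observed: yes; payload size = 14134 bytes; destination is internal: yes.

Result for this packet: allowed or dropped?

Dropped

Atomic conditions:
  destination zone = dmz: mgmt == dmz is false
  TLS handshake observed: yes → true
  destination port between 4888 and 18849: 6266 in [4888, 18849] is true
  destination zone ∈ {corp, dmz, internet, mgmt}: mgmt is in the set → true
  protocol = GRE: GRE == GRE is true
  payload size ≤ 22487 bytes: 14134 ≤ 22487 is true
  source zone ∈ {corp, dmz, guest}: dmz is in the set → true
  source is internal: no → false
  part of established connection: no → false
  NOT destination is internal: yes → false
  flow rate > 39575 pps: 32263 > 39575 is false
  source port ≥ 3010: 26075 ≥ 3010 is true
  source on blocklist: no → false
  protocol ∈ {GRE, TCP, UDP}: GRE is in the set → true
  payload size ≤ 9365 bytes: 14134 ≤ 9365 is false
Combine:
[1.1] false OR true = true
[1.2.1.1.1.2] true AND true = true
[1.2.1.1.1] true OR true = true
[1.2.1.1] NOT true = false
[1.2.1] NOT false = true
[1.2] NOT true = false
[1] true OR false = true
[2.1.1.1.1] true AND true = true
[2.1.1.1] NOT true = false
[2.1.1] NOT false = true
[2.1.2] false OR false OR false = false
[2.1] true OR false = true
[2] NOT true = false
[3.1.1] false AND true AND false = false
[3.1] NOT false = true
[3.2.2] true → false = false
[3.2] true → false = false
[3] true OR false = true
[root] true AND false AND true = false
Overall: false → dropped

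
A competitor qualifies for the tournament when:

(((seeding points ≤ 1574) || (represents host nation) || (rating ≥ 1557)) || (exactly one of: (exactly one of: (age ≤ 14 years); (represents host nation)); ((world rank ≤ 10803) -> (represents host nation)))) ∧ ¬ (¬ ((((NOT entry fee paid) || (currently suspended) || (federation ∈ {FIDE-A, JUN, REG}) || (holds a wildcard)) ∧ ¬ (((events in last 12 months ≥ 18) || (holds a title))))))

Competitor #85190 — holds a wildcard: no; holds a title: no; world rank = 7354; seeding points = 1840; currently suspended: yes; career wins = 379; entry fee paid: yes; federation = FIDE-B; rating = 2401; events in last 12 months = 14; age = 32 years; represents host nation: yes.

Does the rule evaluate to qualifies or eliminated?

Qualifies

Atomic conditions:
  seeding points ≤ 1574: 1840 ≤ 1574 is false
  represents host nation: yes → true
  rating ≥ 1557: 2401 ≥ 1557 is true
  age ≤ 14 years: 32 ≤ 14 is false
  world rank ≤ 10803: 7354 ≤ 10803 is true
  NOT entry fee paid: yes → false
  currently suspended: yes → true
  federation ∈ {FIDE-A, JUN, REG}: FIDE-B is not in the set → false
  holds a wildcard: no → false
  events in last 12 months ≥ 18: 14 ≥ 18 is false
  holds a title: no → false
Combine:
[1.1] false OR true OR true = true
[1.2.1] exactly-one(false, true) = true
[1.2.2] true → true = true
[1.2] exactly-one(true, true) = false
[1] true OR false = true
[2.1.1.1] false OR true OR false OR false = true
[2.1.1.2.1] false OR false = false
[2.1.1.2] NOT false = true
[2.1.1] true AND true = true
[2.1] NOT true = false
[2] NOT false = true
[root] true AND true = true
Overall: true → qualifies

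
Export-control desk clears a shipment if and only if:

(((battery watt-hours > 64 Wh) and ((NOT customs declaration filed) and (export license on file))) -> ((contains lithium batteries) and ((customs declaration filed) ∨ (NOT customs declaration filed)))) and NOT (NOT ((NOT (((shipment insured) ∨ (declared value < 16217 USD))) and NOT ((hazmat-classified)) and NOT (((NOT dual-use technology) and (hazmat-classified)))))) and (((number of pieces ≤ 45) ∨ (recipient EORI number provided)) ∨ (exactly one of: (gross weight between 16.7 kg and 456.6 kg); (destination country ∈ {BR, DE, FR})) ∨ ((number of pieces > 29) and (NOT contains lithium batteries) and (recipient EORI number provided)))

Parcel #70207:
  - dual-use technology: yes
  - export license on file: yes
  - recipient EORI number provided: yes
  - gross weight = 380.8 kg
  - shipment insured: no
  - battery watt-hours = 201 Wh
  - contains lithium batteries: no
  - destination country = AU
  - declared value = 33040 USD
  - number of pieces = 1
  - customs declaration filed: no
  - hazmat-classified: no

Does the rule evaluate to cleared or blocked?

Atomic conditions:
  battery watt-hours > 64 Wh: 201 > 64 is true
  NOT customs declaration filed: no → true
  export license on file: yes → true
  contains lithium batteries: no → false
  customs declaration filed: no → false
  shipment insured: no → false
  declared value < 16217 USD: 33040 < 16217 is false
  hazmat-classified: no → false
  NOT dual-use technology: yes → false
  number of pieces ≤ 45: 1 ≤ 45 is true
  recipient EORI number provided: yes → true
  gross weight between 16.7 kg and 456.6 kg: 380.8 in [16.7, 456.6] is true
  destination country ∈ {BR, DE, FR}: AU is not in the set → false
  number of pieces > 29: 1 > 29 is false
  NOT contains lithium batteries: no → true
Combine:
[1.1.2] true AND true = true
[1.1] true AND true = true
[1.2.2] false OR true = true
[1.2] false AND true = false
[1] true → false = false
[2.1.1.1.1] false OR false = false
[2.1.1.1] NOT false = true
[2.1.1.2] NOT false = true
[2.1.1.3.1] false AND false = false
[2.1.1.3] NOT false = true
[2.1.1] true AND true AND true = true
[2.1] NOT true = false
[2] NOT false = true
[3.1] true OR true = true
[3.2] exactly-one(true, false) = true
[3.3] false AND true AND true = false
[3] true OR true OR false = true
[root] false AND true AND true = false
Overall: false → blocked

Blocked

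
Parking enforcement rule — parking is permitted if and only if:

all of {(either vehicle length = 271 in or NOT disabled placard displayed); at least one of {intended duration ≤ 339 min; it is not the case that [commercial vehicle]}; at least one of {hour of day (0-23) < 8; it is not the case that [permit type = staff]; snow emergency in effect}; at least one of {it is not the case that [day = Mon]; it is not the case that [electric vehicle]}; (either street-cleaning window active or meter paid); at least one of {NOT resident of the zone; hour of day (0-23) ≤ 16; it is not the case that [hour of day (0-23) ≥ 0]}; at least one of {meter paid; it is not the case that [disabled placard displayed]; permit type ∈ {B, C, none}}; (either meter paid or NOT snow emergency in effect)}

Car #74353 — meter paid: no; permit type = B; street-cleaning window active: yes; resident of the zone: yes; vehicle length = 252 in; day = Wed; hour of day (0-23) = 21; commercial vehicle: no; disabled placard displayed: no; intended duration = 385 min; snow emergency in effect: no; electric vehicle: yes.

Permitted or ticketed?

Ticketed

Atomic conditions:
  vehicle length = 271 in: 252 == 271 is false
  NOT disabled placard displayed: no → true
  intended duration ≤ 339 min: 385 ≤ 339 is false
  commercial vehicle: no → false
  hour of day (0-23) < 8: 21 < 8 is false
  permit type = staff: B == staff is false
  snow emergency in effect: no → false
  day = Mon: Wed == Mon is false
  electric vehicle: yes → true
  street-cleaning window active: yes → true
  meter paid: no → false
  NOT resident of the zone: yes → false
  hour of day (0-23) ≤ 16: 21 ≤ 16 is false
  hour of day (0-23) ≥ 0: 21 ≥ 0 is true
  disabled placard displayed: no → false
  permit type ∈ {B, C, none}: B is in the set → true
  NOT snow emergency in effect: no → true
Combine:
[1] false OR true = true
[2.2] NOT false = true
[2] false OR true = true
[3.2] NOT false = true
[3] false OR true OR false = true
[4.1] NOT false = true
[4.2] NOT true = false
[4] true OR false = true
[5] true OR false = true
[6.3] NOT true = false
[6] false OR false OR false = false
[7.2] NOT false = true
[7] false OR true OR true = true
[8] false OR true = true
[root] true AND true AND true AND true AND true AND false AND true AND true = false
Overall: false → ticketed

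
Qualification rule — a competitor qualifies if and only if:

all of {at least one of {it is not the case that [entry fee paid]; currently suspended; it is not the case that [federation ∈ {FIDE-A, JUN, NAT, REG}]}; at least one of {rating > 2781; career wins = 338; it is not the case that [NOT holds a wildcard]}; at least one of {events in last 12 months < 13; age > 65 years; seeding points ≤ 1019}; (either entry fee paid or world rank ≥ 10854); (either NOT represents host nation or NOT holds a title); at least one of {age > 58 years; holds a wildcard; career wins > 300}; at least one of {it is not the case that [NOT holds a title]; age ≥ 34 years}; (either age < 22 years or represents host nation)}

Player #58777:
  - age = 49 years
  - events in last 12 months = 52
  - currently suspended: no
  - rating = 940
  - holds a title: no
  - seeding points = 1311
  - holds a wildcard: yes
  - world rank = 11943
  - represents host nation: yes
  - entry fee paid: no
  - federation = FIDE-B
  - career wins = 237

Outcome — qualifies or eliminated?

Atomic conditions:
  entry fee paid: no → false
  currently suspended: no → false
  federation ∈ {FIDE-A, JUN, NAT, REG}: FIDE-B is not in the set → false
  rating > 2781: 940 > 2781 is false
  career wins = 338: 237 == 338 is false
  NOT holds a wildcard: yes → false
  events in last 12 months < 13: 52 < 13 is false
  age > 65 years: 49 > 65 is false
  seeding points ≤ 1019: 1311 ≤ 1019 is false
  world rank ≥ 10854: 11943 ≥ 10854 is true
  NOT represents host nation: yes → false
  NOT holds a title: no → true
  age > 58 years: 49 > 58 is false
  holds a wildcard: yes → true
  career wins > 300: 237 > 300 is false
  age ≥ 34 years: 49 ≥ 34 is true
  age < 22 years: 49 < 22 is false
  represents host nation: yes → true
Combine:
[1.1] NOT false = true
[1.3] NOT false = true
[1] true OR false OR true = true
[2.3] NOT false = true
[2] false OR false OR true = true
[3] false OR false OR false = false
[4] false OR true = true
[5] false OR true = true
[6] false OR true OR false = true
[7.1] NOT true = false
[7] false OR true = true
[8] false OR true = true
[root] true AND true AND false AND true AND true AND true AND true AND true = false
Overall: false → eliminated

Eliminated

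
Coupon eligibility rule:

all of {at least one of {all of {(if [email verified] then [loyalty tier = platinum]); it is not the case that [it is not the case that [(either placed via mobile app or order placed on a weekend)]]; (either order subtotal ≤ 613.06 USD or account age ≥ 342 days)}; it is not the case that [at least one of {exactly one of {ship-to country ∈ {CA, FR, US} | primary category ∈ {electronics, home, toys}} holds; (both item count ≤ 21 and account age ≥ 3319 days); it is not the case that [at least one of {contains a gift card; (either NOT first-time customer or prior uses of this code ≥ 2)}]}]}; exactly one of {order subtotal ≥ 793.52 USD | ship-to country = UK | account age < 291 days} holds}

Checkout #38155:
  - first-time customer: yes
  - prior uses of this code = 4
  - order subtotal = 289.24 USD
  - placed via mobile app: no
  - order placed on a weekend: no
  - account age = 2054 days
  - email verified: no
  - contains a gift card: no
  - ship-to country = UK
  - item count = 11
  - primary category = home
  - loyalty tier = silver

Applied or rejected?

Atomic conditions:
  email verified: no → false
  loyalty tier = platinum: silver == platinum is false
  placed via mobile app: no → false
  order placed on a weekend: no → false
  order subtotal ≤ 613.06 USD: 289.24 ≤ 613.06 is true
  account age ≥ 342 days: 2054 ≥ 342 is true
  ship-to country ∈ {CA, FR, US}: UK is not in the set → false
  primary category ∈ {electronics, home, toys}: home is in the set → true
  item count ≤ 21: 11 ≤ 21 is true
  account age ≥ 3319 days: 2054 ≥ 3319 is false
  contains a gift card: no → false
  NOT first-time customer: yes → false
  prior uses of this code ≥ 2: 4 ≥ 2 is true
  order subtotal ≥ 793.52 USD: 289.24 ≥ 793.52 is false
  ship-to country = UK: UK == UK is true
  account age < 291 days: 2054 < 291 is false
Combine:
[1.1.1] false → false (antecedent false ⇒ implication holds) = true
[1.1.2.1.1] false OR false = false
[1.1.2.1] NOT false = true
[1.1.2] NOT true = false
[1.1.3] true OR true = true
[1.1] true AND false AND true = false
[1.2.1.1] exactly-one(false, true) = true
[1.2.1.2] true AND false = false
[1.2.1.3.1.2] false OR true = true
[1.2.1.3.1] false OR true = true
[1.2.1.3] NOT true = false
[1.2.1] true OR false OR false = true
[1.2] NOT true = false
[1] false OR false = false
[2] exactly-one(false, true, false) = true
[root] false AND true = false
Overall: false → rejected

Rejected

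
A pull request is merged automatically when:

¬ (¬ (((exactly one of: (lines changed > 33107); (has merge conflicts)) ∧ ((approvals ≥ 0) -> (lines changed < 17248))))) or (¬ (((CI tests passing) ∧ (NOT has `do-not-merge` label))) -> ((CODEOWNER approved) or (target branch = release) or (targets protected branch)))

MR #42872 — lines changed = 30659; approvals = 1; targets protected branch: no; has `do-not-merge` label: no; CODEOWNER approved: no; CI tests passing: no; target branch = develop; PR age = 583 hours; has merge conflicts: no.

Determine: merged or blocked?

Blocked

Atomic conditions:
  lines changed > 33107: 30659 > 33107 is false
  has merge conflicts: no → false
  approvals ≥ 0: 1 ≥ 0 is true
  lines changed < 17248: 30659 < 17248 is false
  CI tests passing: no → false
  NOT has `do-not-merge` label: no → true
  CODEOWNER approved: no → false
  target branch = release: develop == release is false
  targets protected branch: no → false
Combine:
[1.1.1.1] exactly-one(false, false) = false
[1.1.1.2] true → false = false
[1.1.1] false AND false = false
[1.1] NOT false = true
[1] NOT true = false
[2.1.1] false AND true = false
[2.1] NOT false = true
[2.2] false OR false OR false = false
[2] true → false = false
[root] false OR false = false
Overall: false → blocked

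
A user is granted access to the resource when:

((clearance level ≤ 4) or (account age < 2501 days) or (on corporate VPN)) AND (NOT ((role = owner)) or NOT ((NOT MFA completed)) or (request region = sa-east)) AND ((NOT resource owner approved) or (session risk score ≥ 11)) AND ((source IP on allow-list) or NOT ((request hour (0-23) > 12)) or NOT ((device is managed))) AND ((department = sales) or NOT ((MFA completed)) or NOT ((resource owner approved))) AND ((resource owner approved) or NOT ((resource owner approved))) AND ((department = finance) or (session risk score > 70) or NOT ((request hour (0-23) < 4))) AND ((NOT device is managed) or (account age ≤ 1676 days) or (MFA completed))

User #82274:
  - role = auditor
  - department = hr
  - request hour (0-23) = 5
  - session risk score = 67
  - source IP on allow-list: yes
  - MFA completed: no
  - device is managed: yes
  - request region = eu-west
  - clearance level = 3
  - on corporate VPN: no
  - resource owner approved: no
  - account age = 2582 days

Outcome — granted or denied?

Denied

Atomic conditions:
  clearance level ≤ 4: 3 ≤ 4 is true
  account age < 2501 days: 2582 < 2501 is false
  on corporate VPN: no → false
  role = owner: auditor == owner is false
  NOT MFA completed: no → true
  request region = sa-east: eu-west == sa-east is false
  NOT resource owner approved: no → true
  session risk score ≥ 11: 67 ≥ 11 is true
  source IP on allow-list: yes → true
  request hour (0-23) > 12: 5 > 12 is false
  device is managed: yes → true
  department = sales: hr == sales is false
  MFA completed: no → false
  resource owner approved: no → false
  department = finance: hr == finance is false
  session risk score > 70: 67 > 70 is false
  request hour (0-23) < 4: 5 < 4 is false
  NOT device is managed: yes → false
  account age ≤ 1676 days: 2582 ≤ 1676 is false
Combine:
[1] true OR false OR false = true
[2.1] NOT false = true
[2.2] NOT true = false
[2] true OR false OR false = true
[3] true OR true = true
[4.2] NOT false = true
[4.3] NOT true = false
[4] true OR true OR false = true
[5.2] NOT false = true
[5.3] NOT false = true
[5] false OR true OR true = true
[6.2] NOT false = true
[6] false OR true = true
[7.3] NOT false = true
[7] false OR false OR true = true
[8] false OR false OR false = false
[root] true AND true AND true AND true AND true AND true AND true AND false = false
Overall: false → denied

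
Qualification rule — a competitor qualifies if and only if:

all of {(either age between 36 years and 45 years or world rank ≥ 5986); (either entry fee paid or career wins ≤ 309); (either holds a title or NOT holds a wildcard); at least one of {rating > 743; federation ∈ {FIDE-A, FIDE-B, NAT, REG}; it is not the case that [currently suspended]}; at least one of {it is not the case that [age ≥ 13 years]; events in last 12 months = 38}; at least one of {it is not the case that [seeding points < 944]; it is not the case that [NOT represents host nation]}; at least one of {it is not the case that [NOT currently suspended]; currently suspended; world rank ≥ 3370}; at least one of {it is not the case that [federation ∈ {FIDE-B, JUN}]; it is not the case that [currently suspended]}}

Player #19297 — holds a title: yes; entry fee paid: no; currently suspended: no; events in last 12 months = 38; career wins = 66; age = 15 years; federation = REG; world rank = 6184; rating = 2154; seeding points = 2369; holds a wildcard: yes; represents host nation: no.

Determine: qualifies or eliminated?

Atomic conditions:
  age between 36 years and 45 years: 15 in [36, 45] is false
  world rank ≥ 5986: 6184 ≥ 5986 is true
  entry fee paid: no → false
  career wins ≤ 309: 66 ≤ 309 is true
  holds a title: yes → true
  NOT holds a wildcard: yes → false
  rating > 743: 2154 > 743 is true
  federation ∈ {FIDE-A, FIDE-B, NAT, REG}: REG is in the set → true
  currently suspended: no → false
  age ≥ 13 years: 15 ≥ 13 is true
  events in last 12 months = 38: 38 == 38 is true
  seeding points < 944: 2369 < 944 is false
  NOT represents host nation: no → true
  NOT currently suspended: no → true
  world rank ≥ 3370: 6184 ≥ 3370 is true
  federation ∈ {FIDE-B, JUN}: REG is not in the set → false
Combine:
[1] false OR true = true
[2] false OR true = true
[3] true OR false = true
[4.3] NOT false = true
[4] true OR true OR true = true
[5.1] NOT true = false
[5] false OR true = true
[6.1] NOT false = true
[6.2] NOT true = false
[6] true OR false = true
[7.1] NOT true = false
[7] false OR false OR true = true
[8.1] NOT false = true
[8.2] NOT false = true
[8] true OR true = true
[root] true AND true AND true AND true AND true AND true AND true AND true = true
Overall: true → qualifies

Qualifies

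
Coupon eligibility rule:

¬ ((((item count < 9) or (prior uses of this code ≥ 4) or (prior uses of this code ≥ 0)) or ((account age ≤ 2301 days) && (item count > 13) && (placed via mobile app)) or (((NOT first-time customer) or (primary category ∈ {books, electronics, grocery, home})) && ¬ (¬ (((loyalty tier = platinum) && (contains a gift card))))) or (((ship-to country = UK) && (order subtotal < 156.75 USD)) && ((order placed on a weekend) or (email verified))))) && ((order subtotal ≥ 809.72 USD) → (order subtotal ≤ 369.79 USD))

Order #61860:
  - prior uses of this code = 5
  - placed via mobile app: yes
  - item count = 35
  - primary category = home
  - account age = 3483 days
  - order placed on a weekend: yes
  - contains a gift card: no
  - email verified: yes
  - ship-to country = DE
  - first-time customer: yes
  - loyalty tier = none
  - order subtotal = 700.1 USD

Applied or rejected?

Atomic conditions:
  item count < 9: 35 < 9 is false
  prior uses of this code ≥ 4: 5 ≥ 4 is true
  prior uses of this code ≥ 0: 5 ≥ 0 is true
  account age ≤ 2301 days: 3483 ≤ 2301 is false
  item count > 13: 35 > 13 is true
  placed via mobile app: yes → true
  NOT first-time customer: yes → false
  primary category ∈ {books, electronics, grocery, home}: home is in the set → true
  loyalty tier = platinum: none == platinum is false
  contains a gift card: no → false
  ship-to country = UK: DE == UK is false
  order subtotal < 156.75 USD: 700.1 < 156.75 is false
  order placed on a weekend: yes → true
  email verified: yes → true
  order subtotal ≥ 809.72 USD: 700.1 ≥ 809.72 is false
  order subtotal ≤ 369.79 USD: 700.1 ≤ 369.79 is false
Combine:
[1.1.1] false OR true OR true = true
[1.1.2] false AND true AND true = false
[1.1.3.1] false OR true = true
[1.1.3.2.1.1] false AND false = false
[1.1.3.2.1] NOT false = true
[1.1.3.2] NOT true = false
[1.1.3] true AND false = false
[1.1.4.1] false AND false = false
[1.1.4.2] true OR true = true
[1.1.4] false AND true = false
[1.1] true OR false OR false OR false = true
[1] NOT true = false
[2] false → false (antecedent false ⇒ implication holds) = true
[root] false AND true = false
Overall: false → rejected

Rejected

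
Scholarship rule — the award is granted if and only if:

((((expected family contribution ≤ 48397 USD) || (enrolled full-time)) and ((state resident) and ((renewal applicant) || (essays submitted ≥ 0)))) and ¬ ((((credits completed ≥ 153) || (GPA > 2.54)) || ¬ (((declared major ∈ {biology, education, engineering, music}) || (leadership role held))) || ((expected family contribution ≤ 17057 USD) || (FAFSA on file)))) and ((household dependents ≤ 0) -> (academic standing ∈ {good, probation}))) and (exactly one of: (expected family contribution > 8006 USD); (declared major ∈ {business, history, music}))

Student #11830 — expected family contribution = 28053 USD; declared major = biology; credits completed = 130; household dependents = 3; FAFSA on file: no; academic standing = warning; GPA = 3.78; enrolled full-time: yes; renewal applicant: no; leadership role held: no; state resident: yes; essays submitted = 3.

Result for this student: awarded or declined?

Declined

Atomic conditions:
  expected family contribution ≤ 48397 USD: 28053 ≤ 48397 is true
  enrolled full-time: yes → true
  state resident: yes → true
  renewal applicant: no → false
  essays submitted ≥ 0: 3 ≥ 0 is true
  credits completed ≥ 153: 130 ≥ 153 is false
  GPA > 2.54: 3.78 > 2.54 is true
  declared major ∈ {biology, education, engineering, music}: biology is in the set → true
  leadership role held: no → false
  expected family contribution ≤ 17057 USD: 28053 ≤ 17057 is false
  FAFSA on file: no → false
  household dependents ≤ 0: 3 ≤ 0 is false
  academic standing ∈ {good, probation}: warning is not in the set → false
  expected family contribution > 8006 USD: 28053 > 8006 is true
  declared major ∈ {business, history, music}: biology is not in the set → false
Combine:
[1.1.1] true OR true = true
[1.1.2.2] false OR true = true
[1.1.2] true AND true = true
[1.1] true AND true = true
[1.2.1.1] false OR true = true
[1.2.1.2.1] true OR false = true
[1.2.1.2] NOT true = false
[1.2.1.3] false OR false = false
[1.2.1] true OR false OR false = true
[1.2] NOT true = false
[1.3] false → false (antecedent false ⇒ implication holds) = true
[1] true AND false AND true = false
[2] exactly-one(true, false) = true
[root] false AND true = false
Overall: false → declined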